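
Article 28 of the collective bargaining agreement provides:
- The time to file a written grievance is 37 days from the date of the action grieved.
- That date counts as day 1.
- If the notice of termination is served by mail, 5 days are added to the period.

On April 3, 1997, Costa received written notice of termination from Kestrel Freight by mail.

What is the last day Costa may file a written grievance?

May 14, 1997

Counting April 3, 1997 as day 1, day 37 is May 9, 1997.
Service was by mail, adding 5 days: May 9, 1997 + 5 days = May 14, 1997.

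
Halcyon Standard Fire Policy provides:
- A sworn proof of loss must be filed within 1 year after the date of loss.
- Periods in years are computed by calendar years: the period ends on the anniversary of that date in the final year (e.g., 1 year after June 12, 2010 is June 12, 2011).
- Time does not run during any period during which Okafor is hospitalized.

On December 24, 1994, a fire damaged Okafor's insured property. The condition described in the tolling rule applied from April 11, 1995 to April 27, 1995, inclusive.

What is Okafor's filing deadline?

1 year after December 24, 1994 is December 24, 1995.
From April 11, 1995 through April 27, 1995 inclusive is 17 days; tolling adds 17 days: December 24, 1995 + 17 days = January 10, 1996.

January 10, 1996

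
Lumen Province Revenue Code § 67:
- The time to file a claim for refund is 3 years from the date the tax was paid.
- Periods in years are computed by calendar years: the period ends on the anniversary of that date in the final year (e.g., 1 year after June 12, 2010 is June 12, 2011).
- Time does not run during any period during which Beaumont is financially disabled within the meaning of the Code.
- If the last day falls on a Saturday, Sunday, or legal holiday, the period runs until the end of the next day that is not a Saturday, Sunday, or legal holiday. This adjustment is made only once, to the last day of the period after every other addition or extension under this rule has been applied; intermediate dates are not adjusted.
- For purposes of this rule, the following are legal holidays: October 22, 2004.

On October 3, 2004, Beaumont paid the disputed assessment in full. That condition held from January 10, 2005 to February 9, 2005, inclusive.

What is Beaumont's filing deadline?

3 years after October 3, 2004 is October 3, 2007.
From January 10, 2005 through February 9, 2005 inclusive is 31 days; tolling adds 31 days: October 3, 2007 + 31 days = November 3, 2007.
November 3, 2007 is Saturday; November 4, 2007 is Sunday. The next qualifying day is November 5, 2007.

November 5, 2007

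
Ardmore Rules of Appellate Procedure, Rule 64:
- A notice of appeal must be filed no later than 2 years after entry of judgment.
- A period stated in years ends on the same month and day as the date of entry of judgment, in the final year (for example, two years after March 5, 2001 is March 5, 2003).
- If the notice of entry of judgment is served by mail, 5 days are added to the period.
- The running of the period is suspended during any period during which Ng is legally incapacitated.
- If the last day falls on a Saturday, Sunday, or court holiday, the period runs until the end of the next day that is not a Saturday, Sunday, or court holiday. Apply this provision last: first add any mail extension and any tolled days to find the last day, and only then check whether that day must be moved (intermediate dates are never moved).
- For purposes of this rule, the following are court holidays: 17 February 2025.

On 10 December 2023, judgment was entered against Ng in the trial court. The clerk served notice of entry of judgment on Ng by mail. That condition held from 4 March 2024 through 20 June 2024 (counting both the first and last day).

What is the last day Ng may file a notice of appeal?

April 3, 2026

2 years after 10 December 2023 is December 10, 2025.
Service was by mail, adding 5 days: December 10, 2025 + 5 days = December 15, 2025.
From March 4, 2024 through June 20, 2024 inclusive is 109 days; tolling adds 109 days: December 15, 2025 + 109 days = April 3, 2026.
April 3, 2026 is a Friday and not a court holiday, so no extension applies.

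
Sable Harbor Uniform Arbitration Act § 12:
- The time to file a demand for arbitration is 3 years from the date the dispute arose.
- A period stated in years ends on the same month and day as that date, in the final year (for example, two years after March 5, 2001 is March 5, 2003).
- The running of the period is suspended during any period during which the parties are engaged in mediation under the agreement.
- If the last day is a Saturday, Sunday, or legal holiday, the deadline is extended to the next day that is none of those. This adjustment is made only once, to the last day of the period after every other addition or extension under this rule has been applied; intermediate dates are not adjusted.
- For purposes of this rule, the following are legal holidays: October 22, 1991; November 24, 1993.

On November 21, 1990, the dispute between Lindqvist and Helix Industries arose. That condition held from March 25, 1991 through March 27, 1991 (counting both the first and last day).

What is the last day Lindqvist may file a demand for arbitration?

November 25, 1993

3 years after November 21, 1990 is November 21, 1993.
From March 25, 1991 through March 27, 1991 inclusive is 3 days; tolling adds 3 days: November 21, 1993 + 3 days = November 24, 1993.
November 24, 1993 is a listed holiday. The next qualifying day is November 25, 1993.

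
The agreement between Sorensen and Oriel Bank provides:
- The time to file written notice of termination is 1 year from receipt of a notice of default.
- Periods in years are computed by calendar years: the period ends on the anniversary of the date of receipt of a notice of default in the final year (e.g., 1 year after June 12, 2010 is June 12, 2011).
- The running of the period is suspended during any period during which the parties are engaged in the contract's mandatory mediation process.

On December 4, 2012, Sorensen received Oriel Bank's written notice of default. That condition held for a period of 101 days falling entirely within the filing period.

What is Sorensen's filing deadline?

1 year after December 4, 2012 is December 4, 2013.
Tolling adds 101 days: December 4, 2013 + 101 days = March 15, 2014.

March 15, 2014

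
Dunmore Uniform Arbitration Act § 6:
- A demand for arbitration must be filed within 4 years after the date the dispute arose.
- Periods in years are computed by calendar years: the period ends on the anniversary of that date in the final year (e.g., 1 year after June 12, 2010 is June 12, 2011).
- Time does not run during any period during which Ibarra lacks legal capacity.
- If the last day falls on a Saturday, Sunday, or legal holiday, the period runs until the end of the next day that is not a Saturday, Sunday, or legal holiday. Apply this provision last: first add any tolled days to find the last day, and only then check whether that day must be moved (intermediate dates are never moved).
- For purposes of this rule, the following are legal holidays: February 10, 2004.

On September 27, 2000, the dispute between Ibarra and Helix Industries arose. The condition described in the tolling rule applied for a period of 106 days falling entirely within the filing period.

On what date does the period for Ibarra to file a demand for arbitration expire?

January 11, 2005

4 years after September 27, 2000 is September 27, 2004.
Tolling adds 106 days: September 27, 2004 + 106 days = January 11, 2005.
January 11, 2005 is a Tuesday and not a legal holiday, so no extension applies.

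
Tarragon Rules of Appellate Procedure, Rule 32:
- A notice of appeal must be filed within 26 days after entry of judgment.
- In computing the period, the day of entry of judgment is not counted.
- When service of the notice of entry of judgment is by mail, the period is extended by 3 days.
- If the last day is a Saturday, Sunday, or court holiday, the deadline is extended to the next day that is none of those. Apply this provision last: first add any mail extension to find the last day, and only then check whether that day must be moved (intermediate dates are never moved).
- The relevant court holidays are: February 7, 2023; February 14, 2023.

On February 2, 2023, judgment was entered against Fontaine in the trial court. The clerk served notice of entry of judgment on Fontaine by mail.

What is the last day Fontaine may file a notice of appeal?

March 3, 2023

26 days after February 2, 2023 is February 28, 2023.
Service was by mail, adding 3 days: February 28, 2023 + 3 days = March 3, 2023.
March 3, 2023 is a Friday and not a court holiday, so no extension applies.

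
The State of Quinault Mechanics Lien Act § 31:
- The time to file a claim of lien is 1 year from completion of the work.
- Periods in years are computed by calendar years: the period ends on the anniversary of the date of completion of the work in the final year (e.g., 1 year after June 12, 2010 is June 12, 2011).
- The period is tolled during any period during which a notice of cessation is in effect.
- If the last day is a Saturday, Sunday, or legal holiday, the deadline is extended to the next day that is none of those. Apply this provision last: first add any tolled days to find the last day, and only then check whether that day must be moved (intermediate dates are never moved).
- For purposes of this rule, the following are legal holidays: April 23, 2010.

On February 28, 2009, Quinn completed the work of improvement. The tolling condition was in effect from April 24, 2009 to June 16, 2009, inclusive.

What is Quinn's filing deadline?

April 26, 2010

1 year after February 28, 2009 is February 28, 2010.
From April 24, 2009 through June 16, 2009 inclusive is 54 days; tolling adds 54 days: February 28, 2010 + 54 days = April 23, 2010.
April 23, 2010 is a listed holiday; April 24, 2010 is Saturday; April 25, 2010 is Sunday. The next qualifying day is April 26, 2010.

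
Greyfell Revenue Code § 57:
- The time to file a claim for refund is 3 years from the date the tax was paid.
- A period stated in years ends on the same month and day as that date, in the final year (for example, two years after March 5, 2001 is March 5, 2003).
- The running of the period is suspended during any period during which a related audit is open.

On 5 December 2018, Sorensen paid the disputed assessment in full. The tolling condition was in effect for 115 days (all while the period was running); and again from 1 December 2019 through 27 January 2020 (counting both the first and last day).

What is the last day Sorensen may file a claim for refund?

May 27, 2022

3 years after 5 December 2018 is December 5, 2021.
Tolling adds 115 days: December 5, 2021 + 115 days = March 30, 2022.
From December 1, 2019 through January 27, 2020 inclusive is 58 days; tolling adds 58 days: March 30, 2022 + 58 days = May 27, 2022.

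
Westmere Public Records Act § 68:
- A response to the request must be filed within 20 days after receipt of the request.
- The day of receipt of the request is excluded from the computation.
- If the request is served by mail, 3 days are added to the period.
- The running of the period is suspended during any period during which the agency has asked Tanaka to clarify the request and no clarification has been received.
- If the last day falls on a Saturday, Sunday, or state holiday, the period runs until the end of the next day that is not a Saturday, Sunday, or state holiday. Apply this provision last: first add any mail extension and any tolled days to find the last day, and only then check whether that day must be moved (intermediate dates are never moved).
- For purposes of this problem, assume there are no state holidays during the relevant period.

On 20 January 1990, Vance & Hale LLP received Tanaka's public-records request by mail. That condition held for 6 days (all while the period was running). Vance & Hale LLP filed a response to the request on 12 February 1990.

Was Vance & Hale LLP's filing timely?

20 days after 20 January 1990 is February 9, 1990.
Service was by mail, adding 3 days: February 9, 1990 + 3 days = February 12, 1990.
Tolling adds 6 days: February 12, 1990 + 6 days = February 18, 1990.
February 18, 1990 is Sunday. The next qualifying day is February 19, 1990.
The deadline is February 19, 1990; the filing on February 12, 1990 is on or before that date.

Yes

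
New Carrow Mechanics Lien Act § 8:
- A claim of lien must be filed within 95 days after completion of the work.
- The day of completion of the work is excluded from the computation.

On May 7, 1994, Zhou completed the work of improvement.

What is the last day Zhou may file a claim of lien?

August 10, 1994

95 days after May 7, 1994 is August 10, 1994.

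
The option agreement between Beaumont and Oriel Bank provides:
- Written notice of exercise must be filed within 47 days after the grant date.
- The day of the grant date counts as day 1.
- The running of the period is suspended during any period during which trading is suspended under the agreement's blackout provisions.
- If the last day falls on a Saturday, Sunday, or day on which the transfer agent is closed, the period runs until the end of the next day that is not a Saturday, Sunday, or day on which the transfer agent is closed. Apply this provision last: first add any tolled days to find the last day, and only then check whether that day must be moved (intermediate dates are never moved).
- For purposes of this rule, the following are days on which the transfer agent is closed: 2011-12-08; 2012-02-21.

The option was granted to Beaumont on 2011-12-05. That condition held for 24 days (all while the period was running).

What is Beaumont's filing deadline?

Counting 2011-12-05 as day 1, day 47 is January 20, 2012.
Tolling adds 24 days: January 20, 2012 + 24 days = February 13, 2012.
February 13, 2012 is a Monday and not a day on which the transfer agent is closed, so no extension applies.

February 13, 2012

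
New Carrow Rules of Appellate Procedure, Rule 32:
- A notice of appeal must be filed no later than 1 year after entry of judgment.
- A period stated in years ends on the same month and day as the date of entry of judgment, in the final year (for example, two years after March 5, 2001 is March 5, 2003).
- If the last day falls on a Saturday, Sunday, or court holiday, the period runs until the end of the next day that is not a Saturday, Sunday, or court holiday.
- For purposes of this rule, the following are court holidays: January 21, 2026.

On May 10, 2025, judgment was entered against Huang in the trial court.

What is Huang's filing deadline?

1 year after May 10, 2025 is May 10, 2026.
May 10, 2026 is Sunday. The next qualifying day is May 11, 2026.

May 11, 2026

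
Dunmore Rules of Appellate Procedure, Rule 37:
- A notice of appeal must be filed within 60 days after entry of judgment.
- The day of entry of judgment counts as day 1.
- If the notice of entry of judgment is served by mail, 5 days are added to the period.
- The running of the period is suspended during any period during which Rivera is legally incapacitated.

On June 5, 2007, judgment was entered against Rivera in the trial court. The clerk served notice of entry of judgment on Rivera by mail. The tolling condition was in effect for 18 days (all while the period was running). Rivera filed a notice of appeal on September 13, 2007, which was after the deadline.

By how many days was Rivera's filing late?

18 days

Counting June 5, 2007 as day 1, day 60 is August 3, 2007.
Service was by mail, adding 5 days: August 3, 2007 + 5 days = August 8, 2007.
Tolling adds 18 days: August 8, 2007 + 18 days = August 26, 2007.
The deadline is August 26, 2007; from August 26, 2007 to September 13, 2007 is 18 days.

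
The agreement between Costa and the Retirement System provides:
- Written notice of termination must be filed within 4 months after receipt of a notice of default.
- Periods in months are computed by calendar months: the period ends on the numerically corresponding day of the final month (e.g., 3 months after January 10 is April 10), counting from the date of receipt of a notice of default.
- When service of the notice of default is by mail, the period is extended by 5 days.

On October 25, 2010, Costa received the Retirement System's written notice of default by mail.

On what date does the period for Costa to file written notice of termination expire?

4 months after October 25, 2010 is February 25, 2011.
Service was by mail, adding 5 days: February 25, 2011 + 5 days = March 2, 2011.

March 2, 2011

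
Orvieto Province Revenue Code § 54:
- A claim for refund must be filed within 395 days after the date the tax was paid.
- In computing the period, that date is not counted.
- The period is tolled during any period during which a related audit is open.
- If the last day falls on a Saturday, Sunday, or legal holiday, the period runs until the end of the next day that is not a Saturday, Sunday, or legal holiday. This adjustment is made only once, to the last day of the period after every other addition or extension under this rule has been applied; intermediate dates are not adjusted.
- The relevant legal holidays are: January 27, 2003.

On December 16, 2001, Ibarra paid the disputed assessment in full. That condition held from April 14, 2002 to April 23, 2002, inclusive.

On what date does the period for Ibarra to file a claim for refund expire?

395 days after December 16, 2001 is January 15, 2003.
From April 14, 2002 through April 23, 2002 inclusive is 10 days; tolling adds 10 days: January 15, 2003 + 10 days = January 25, 2003.
January 25, 2003 is Saturday; January 26, 2003 is Sunday; January 27, 2003 is a listed holiday. The next qualifying day is January 28, 2003.

January 28, 2003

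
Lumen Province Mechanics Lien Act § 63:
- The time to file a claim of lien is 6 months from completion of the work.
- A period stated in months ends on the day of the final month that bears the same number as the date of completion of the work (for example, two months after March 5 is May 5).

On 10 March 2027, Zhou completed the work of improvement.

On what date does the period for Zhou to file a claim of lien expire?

6 months after 10 March 2027 is September 10, 2027.

September 10, 2027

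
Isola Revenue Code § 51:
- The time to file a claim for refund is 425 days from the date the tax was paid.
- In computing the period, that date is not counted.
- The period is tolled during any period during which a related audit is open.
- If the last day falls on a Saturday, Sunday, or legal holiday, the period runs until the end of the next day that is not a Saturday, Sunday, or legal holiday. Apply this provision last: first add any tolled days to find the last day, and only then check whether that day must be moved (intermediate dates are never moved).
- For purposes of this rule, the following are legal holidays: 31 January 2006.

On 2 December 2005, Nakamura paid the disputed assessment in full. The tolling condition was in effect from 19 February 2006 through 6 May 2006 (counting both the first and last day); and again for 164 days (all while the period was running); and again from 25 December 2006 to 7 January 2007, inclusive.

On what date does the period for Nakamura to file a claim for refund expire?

425 days after 2 December 2005 is January 31, 2007.
From February 19, 2006 through May 6, 2006 inclusive is 77 days; tolling adds 77 days: January 31, 2007 + 77 days = April 18, 2007.
Tolling adds 164 days: April 18, 2007 + 164 days = September 29, 2007.
From December 25, 2006 through January 7, 2007 inclusive is 14 days; tolling adds 14 days: September 29, 2007 + 14 days = October 13, 2007.
October 13, 2007 is Saturday; October 14, 2007 is Sunday. The next qualifying day is October 15, 2007.

October 15, 2007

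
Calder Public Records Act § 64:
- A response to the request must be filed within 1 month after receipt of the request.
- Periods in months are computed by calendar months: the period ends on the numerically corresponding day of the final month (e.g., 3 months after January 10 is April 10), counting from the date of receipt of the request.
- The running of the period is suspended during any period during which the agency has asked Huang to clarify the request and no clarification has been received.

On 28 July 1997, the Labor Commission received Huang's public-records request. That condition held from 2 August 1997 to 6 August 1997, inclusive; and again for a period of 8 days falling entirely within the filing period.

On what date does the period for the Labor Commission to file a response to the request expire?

September 10, 1997

1 month after 28 July 1997 is August 28, 1997.
From August 2, 1997 through August 6, 1997 inclusive is 5 days; tolling adds 5 days: August 28, 1997 + 5 days = September 2, 1997.
Tolling adds 8 days: September 2, 1997 + 8 days = September 10, 1997.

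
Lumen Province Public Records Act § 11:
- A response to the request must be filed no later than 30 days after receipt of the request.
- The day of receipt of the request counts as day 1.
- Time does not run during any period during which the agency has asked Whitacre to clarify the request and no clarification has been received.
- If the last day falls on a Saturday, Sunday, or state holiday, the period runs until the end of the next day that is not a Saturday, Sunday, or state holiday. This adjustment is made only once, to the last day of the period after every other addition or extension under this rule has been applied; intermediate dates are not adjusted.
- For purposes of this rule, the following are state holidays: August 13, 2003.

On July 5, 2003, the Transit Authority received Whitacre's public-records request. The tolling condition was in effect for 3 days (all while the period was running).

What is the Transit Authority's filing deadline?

Counting July 5, 2003 as day 1, day 30 is August 3, 2003.
Tolling adds 3 days: August 3, 2003 + 3 days = August 6, 2003.
August 6, 2003 is a Wednesday and not a state holiday, so no extension applies.

August 6, 2003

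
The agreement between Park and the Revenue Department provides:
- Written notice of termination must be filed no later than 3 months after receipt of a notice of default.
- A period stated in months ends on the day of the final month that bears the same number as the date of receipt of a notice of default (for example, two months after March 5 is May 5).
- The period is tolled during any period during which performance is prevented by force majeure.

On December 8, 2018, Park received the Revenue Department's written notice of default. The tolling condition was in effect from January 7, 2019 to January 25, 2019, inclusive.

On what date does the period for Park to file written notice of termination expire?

3 months after December 8, 2018 is March 8, 2019.
From January 7, 2019 through January 25, 2019 inclusive is 19 days; tolling adds 19 days: March 8, 2019 + 19 days = March 27, 2019.

March 27, 2019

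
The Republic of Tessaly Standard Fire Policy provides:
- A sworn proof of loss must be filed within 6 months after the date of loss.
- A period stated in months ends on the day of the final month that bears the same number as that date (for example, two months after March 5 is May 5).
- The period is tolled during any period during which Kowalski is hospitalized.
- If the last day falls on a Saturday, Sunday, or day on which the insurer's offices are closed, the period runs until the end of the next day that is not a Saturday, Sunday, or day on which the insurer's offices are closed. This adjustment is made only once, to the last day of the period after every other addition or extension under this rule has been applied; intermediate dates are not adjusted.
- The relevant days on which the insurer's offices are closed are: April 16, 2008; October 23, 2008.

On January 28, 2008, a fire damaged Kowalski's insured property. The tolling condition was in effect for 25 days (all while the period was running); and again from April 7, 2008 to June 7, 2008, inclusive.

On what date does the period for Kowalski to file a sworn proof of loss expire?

6 months after January 28, 2008 is July 28, 2008.
Tolling adds 25 days: July 28, 2008 + 25 days = August 22, 2008.
From April 7, 2008 through June 7, 2008 inclusive is 62 days; tolling adds 62 days: August 22, 2008 + 62 days = October 23, 2008.
October 23, 2008 is a listed holiday. The next qualifying day is October 24, 2008.

October 24, 2008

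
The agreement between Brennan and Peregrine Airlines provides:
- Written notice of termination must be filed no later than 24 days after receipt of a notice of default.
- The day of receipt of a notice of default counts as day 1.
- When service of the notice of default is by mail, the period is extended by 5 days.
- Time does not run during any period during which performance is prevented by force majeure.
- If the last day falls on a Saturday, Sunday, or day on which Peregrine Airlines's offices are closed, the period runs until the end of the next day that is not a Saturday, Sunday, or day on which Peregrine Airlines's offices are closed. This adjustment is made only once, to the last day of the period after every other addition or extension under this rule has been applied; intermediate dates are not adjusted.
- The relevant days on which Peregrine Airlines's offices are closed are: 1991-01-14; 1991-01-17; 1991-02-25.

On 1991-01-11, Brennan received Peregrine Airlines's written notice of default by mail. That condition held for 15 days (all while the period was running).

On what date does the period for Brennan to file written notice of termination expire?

Counting 1991-01-11 as day 1, day 24 is February 3, 1991.
Service was by mail, adding 5 days: February 3, 1991 + 5 days = February 8, 1991.
Tolling adds 15 days: February 8, 1991 + 15 days = February 23, 1991.
February 23, 1991 is Saturday; February 24, 1991 is Sunday; February 25, 1991 is a listed holiday. The next qualifying day is February 26, 1991.

February 26, 1991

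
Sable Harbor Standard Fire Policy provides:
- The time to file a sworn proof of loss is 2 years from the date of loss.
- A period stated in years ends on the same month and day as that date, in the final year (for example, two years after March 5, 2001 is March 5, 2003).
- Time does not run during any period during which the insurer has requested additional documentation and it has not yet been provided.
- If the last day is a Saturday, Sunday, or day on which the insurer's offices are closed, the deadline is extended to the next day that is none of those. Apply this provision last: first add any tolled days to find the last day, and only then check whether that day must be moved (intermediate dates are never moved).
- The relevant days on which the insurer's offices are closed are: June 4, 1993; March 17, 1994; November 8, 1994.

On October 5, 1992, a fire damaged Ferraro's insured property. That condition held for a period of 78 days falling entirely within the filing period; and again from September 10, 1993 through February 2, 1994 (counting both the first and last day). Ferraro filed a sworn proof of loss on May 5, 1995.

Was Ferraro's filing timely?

2 years after October 5, 1992 is October 5, 1994.
Tolling adds 78 days: October 5, 1994 + 78 days = December 22, 1994.
From September 10, 1993 through February 2, 1994 inclusive is 146 days; tolling adds 146 days: December 22, 1994 + 146 days = May 17, 1995.
May 17, 1995 is a Wednesday and not a day on which the insurer's offices are closed, so no extension applies.
The deadline is May 17, 1995; the filing on May 5, 1995 is on or before that date.

Yes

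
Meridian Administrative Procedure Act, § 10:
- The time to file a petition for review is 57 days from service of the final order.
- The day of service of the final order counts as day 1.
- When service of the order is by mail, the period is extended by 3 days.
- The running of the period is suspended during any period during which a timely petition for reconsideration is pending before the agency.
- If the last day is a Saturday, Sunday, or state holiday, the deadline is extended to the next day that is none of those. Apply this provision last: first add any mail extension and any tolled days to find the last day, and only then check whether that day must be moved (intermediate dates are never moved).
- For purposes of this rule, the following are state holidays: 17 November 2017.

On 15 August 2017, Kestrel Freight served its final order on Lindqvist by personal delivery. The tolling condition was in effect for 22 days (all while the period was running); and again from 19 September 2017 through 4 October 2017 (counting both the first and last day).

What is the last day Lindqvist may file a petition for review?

November 20, 2017

Counting 15 August 2017 as day 1, day 57 is October 10, 2017.
Service was not by mail, so no mail extension applies.
Tolling adds 22 days: October 10, 2017 + 22 days = November 1, 2017.
From September 19, 2017 through October 4, 2017 inclusive is 16 days; tolling adds 16 days: November 1, 2017 + 16 days = November 17, 2017.
November 17, 2017 is a listed holiday; November 18, 2017 is Saturday; November 19, 2017 is Sunday. The next qualifying day is November 20, 2017.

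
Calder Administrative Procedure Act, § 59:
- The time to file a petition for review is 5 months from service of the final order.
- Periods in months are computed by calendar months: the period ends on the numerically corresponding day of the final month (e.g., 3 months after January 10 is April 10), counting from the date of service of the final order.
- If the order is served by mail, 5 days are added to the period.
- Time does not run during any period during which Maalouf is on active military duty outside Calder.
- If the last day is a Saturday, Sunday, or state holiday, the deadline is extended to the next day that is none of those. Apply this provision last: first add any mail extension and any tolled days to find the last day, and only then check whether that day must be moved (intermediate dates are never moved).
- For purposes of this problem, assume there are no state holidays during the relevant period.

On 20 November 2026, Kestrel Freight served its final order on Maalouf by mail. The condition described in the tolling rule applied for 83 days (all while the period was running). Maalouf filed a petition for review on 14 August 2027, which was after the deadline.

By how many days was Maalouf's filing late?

26 days

5 months after 20 November 2026 is April 20, 2027.
Service was by mail, adding 5 days: April 20, 2027 + 5 days = April 25, 2027.
Tolling adds 83 days: April 25, 2027 + 83 days = July 17, 2027.
July 17, 2027 is Saturday; July 18, 2027 is Sunday. The next qualifying day is July 19, 2027.
The deadline is July 19, 2027; from July 19, 2027 to August 14, 2027 is 26 days.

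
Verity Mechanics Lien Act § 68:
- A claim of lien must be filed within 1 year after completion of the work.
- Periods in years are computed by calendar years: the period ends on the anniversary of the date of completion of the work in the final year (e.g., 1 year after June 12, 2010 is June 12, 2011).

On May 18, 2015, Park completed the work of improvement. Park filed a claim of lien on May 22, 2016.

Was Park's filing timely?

No

1 year after May 18, 2015 is May 18, 2016.
The deadline is May 18, 2016; the filing on May 22, 2016 is after that date.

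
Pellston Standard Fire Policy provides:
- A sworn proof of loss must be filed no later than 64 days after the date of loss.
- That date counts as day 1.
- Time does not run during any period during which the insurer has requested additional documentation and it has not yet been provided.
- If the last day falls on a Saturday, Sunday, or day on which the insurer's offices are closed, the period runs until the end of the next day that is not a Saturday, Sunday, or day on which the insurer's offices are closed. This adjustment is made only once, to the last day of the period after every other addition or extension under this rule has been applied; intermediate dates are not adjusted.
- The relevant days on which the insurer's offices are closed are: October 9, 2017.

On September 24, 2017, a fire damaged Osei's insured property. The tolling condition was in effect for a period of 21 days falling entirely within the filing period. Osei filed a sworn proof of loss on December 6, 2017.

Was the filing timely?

Yes

Counting September 24, 2017 as day 1, day 64 is November 26, 2017.
Tolling adds 21 days: November 26, 2017 + 21 days = December 17, 2017.
December 17, 2017 is Sunday. The next qualifying day is December 18, 2017.
The deadline is December 18, 2017; the filing on December 6, 2017 is on or before that date.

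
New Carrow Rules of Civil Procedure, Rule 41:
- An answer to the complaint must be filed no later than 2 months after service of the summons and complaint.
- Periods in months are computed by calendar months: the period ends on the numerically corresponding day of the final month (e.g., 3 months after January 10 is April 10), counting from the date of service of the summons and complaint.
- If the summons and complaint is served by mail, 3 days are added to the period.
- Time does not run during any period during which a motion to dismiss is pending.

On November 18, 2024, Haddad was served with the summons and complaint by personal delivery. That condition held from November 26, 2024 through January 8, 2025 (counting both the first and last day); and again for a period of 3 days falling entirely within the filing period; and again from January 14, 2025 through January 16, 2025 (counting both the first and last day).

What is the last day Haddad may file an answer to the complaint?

March 9, 2025

2 months after November 18, 2024 is January 18, 2025.
Service was not by mail, so no mail extension applies.
From November 26, 2024 through January 8, 2025 inclusive is 44 days; tolling adds 44 days: January 18, 2025 + 44 days = March 3, 2025.
Tolling adds 3 days: March 3, 2025 + 3 days = March 6, 2025.
From January 14, 2025 through January 16, 2025 inclusive is 3 days; tolling adds 3 days: March 6, 2025 + 3 days = March 9, 2025.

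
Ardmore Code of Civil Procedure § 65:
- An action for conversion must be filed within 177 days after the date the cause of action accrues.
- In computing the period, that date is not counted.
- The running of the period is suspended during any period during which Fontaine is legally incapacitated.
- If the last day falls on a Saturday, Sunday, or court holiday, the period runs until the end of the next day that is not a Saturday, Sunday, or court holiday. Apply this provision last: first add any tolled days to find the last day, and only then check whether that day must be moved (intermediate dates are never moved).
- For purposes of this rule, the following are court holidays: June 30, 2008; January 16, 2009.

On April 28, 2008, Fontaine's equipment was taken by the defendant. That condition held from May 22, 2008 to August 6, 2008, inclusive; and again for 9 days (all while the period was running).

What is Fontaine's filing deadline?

177 days after April 28, 2008 is October 22, 2008.
From May 22, 2008 through August 6, 2008 inclusive is 77 days; tolling adds 77 days: October 22, 2008 + 77 days = January 7, 2009.
Tolling adds 9 days: January 7, 2009 + 9 days = January 16, 2009.
January 16, 2009 is a listed holiday; January 17, 2009 is Saturday; January 18, 2009 is Sunday. The next qualifying day is January 19, 2009.

January 19, 2009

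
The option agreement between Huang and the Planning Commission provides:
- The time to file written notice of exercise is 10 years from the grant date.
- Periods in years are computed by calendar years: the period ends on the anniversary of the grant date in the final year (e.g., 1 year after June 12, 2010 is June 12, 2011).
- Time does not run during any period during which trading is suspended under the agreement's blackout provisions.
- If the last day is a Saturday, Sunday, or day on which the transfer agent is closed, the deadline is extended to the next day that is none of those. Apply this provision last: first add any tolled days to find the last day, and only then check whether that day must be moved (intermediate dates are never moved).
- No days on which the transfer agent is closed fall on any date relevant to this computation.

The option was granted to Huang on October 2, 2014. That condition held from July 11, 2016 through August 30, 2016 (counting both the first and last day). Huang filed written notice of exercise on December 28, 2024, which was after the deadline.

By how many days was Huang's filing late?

36 days

10 years after October 2, 2014 is October 2, 2024.
From July 11, 2016 through August 30, 2016 inclusive is 51 days; tolling adds 51 days: October 2, 2024 + 51 days = November 22, 2024.
November 22, 2024 is a Friday and not a day on which the transfer agent is closed, so no extension applies.
The deadline is November 22, 2024; from November 22, 2024 to December 28, 2024 is 36 days.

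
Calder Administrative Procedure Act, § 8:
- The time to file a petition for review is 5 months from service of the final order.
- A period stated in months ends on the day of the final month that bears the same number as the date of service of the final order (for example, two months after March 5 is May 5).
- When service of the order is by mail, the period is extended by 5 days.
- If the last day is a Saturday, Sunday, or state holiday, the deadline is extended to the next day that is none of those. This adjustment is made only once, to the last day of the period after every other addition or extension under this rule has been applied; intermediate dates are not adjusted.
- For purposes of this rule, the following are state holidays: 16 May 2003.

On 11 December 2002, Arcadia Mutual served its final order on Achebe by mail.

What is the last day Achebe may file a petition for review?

5 months after 11 December 2002 is May 11, 2003.
Service was by mail, adding 5 days: May 11, 2003 + 5 days = May 16, 2003.
May 16, 2003 is a listed holiday; May 17, 2003 is Saturday; May 18, 2003 is Sunday. The next qualifying day is May 19, 2003.

May 19, 2003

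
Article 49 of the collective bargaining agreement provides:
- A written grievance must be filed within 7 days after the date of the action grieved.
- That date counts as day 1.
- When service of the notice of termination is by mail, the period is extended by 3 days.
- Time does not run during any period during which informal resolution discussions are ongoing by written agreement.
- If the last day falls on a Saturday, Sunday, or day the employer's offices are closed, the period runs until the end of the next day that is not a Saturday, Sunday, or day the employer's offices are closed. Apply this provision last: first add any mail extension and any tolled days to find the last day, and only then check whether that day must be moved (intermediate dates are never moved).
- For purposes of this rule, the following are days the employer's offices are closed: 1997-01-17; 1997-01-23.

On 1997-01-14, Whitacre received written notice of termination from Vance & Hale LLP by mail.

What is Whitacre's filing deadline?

January 24, 1997

Counting 1997-01-14 as day 1, day 7 is January 20, 1997.
Service was by mail, adding 3 days: January 20, 1997 + 3 days = January 23, 1997.
January 23, 1997 is a listed holiday. The next qualifying day is January 24, 1997.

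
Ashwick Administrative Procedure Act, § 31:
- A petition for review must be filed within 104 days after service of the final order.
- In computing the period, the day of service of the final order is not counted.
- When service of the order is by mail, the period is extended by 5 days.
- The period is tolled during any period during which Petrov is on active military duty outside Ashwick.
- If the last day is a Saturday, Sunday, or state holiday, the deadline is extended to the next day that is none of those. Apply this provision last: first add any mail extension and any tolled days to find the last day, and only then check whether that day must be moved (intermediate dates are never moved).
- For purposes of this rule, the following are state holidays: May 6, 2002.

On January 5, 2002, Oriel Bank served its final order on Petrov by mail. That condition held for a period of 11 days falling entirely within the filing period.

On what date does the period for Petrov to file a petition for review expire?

May 7, 2002

104 days after January 5, 2002 is April 19, 2002.
Service was by mail, adding 5 days: April 19, 2002 + 5 days = April 24, 2002.
Tolling adds 11 days: April 24, 2002 + 11 days = May 5, 2002.
May 5, 2002 is Sunday; May 6, 2002 is a listed holiday. The next qualifying day is May 7, 2002.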